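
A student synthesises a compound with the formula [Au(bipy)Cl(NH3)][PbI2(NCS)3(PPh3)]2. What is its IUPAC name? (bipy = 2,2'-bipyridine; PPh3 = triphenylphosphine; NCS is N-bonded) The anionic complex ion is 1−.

Both ions are complex: the cation is named first with the plain metal name, the anion second with the -ate form; each ion's ligands are alphabetised independently.
The complex anion is given as 1−; its ligand charges sum to -5, so Pb = +4.
With 2 anions per cation, the cation must be 2×1 = 2+.
Cation: ligand charges sum to -1; for the ion to be 2+, Au = +3.

ammine(2,2'-bipyridine)chlorogold(III) diiodotriisothiocyanato(triphenylphosphine)plumbate(IV)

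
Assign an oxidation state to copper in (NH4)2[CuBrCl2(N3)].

2 ammonium outside the brackets (+1 each) → the complex ion is 2−.
Ligand charges: 1×N3 = -1; 1×Br = -1; 2×Cl = -2; sum -4.
Cu + (-4) = 2− ⇒ Cu is +2.

+2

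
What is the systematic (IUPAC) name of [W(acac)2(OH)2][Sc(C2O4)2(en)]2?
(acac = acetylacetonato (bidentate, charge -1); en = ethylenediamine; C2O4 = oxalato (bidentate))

bis(acetylacetonato)dihydroxotungsten(VI) (ethylenediamine)dioxalatoscandate(III)

Both ions are complex: the cation is named first with the plain metal name, the anion second with the -ate form; each ion's ligands are alphabetised independently.
Scandium is always +3 in its complexes; the anion's ligand charges sum to -4, so the complex anion is 1−.
With 2 anions per cation, the cation must be 2×1 = 2+.
Cation: ligand charges sum to -4; for the ion to be 2+, W = +6.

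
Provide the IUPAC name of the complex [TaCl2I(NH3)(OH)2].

There is no counter-ion, so the complex is neutral overall.
Ligand charges: 1×ammine (neutral), 2×chloro (-1 each), 2×hydroxo (-1 each), 1×iodo (-1 each); total -5. So Ta + (-5) = 0, giving Ta = +5.
Ligands are named alphabetically: ammine before chloro before hydroxo before iodo.

amminedichlorodihydroxoiodotantalum(V)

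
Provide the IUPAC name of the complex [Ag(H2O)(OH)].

aquahydroxosilver(I)

There is no counter-ion, so the complex is neutral overall.
Ligand charges: 1×hydroxo (-1 each), 1×aqua (neutral); total -1. So Ag + (-1) = 0, giving Ag = +1.
Ligands are named alphabetically: aqua before hydroxo.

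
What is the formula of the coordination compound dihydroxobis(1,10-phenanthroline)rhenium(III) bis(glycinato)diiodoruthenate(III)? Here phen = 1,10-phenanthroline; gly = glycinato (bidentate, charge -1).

Cation [Re…]: ligand charges -2, Re(III) ⇒ ion charge 1+.
Anion [Ru…]: ligand charges -4, Ru(III) ⇒ ion charge 1−.
One 1+ cation balances one 1− anion.

[Re(OH)2(phen)2][Ru(gly)2I2]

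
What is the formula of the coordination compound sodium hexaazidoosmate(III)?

Ligands: 6 azido (N3, -1). Ligand charge sum = -6.
With Os in oxidation state +3, the complex ion is [Os...]^3−.
Charge balance with sodium (+1) requires 1 complex ion per 3 sodium.

Na3[Os(N3)6]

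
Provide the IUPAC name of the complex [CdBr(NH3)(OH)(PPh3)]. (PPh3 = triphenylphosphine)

There is no counter-ion, so the complex is neutral overall.
Ligand charges: 1×bromo (-1 each), 1×triphenylphosphine (neutral), 1×hydroxo (-1 each), 1×ammine (neutral); total -2. So Cd + (-2) = 0, giving Cd = +2.
Ligands are named alphabetically: ammine before bromo before hydroxo before triphenylphosphine.

amminebromohydroxo(triphenylphosphine)cadmium(II)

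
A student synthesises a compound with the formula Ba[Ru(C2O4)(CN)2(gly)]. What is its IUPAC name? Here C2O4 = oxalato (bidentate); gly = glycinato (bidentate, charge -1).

The 1 barium counter-ion carries a total charge of +2, so each complex ion is 2−.
Ligand charges: 1×oxalato (-2 each), 1×glycinato (-1 each), 2×cyano (-1 each); total -5. So Ru + (-5) = 2−, giving Ru = +3.
Ligands are named alphabetically: cyano before glycinato before oxalato.
The complex ion is anionic, so ruthenium takes the -ate form ruthenate(III).

barium dicyano(glycinato)oxalatoruthenate(III)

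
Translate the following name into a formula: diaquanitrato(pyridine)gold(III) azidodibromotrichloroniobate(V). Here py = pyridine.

Cation [Au…]: ligand charges -1, Au(III) ⇒ ion charge 2+.
Anion [Nb…]: ligand charges -6, Nb(V) ⇒ ion charge 1−.
One 2+ cation requires 2 of the 1− anion.

[Au(H2O)2(NO3)(py)][NbBr2Cl3(N3)]2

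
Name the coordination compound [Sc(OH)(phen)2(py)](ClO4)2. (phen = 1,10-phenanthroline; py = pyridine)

hydroxobis(1,10-phenanthroline)(pyridine)scandium(III) perchlorate

The 2 perchlorate counter-ions carry a total charge of -2, so each complex ion is 2+.
Ligand charges: 2×1,10-phenanthroline (neutral), 1×pyridine (neutral), 1×hydroxo (-1 each); total -1. So Sc + (-1) = 2+, giving Sc = +3.
Ligands are named alphabetically: hydroxo before phenanthroline before pyridine.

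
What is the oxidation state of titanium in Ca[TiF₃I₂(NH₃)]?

+3

1 calcium outside the brackets (+2 each) → the complex ion is 2−.
Ligand charges: 3×F = -3; 1×NH3 neutral; 2×I = -2; sum -5.
Ti + (-5) = 2− ⇒ Ti is +3.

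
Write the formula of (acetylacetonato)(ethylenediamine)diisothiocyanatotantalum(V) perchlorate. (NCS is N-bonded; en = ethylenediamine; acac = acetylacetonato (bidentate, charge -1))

[Ta(acac)(en)(NCS)2](ClO4)2

Ligands: 2 isothiocyanato (NCS, -1), 1 ethylenediamine (en, neutral), 1 acetylacetonato (acac, -1). Ligand charge sum = -3.
With Ta in oxidation state +5, the complex ion is [Ta...]^2+.
Charge balance with perchlorate (-1) requires 1 complex ion per 2 perchlorate.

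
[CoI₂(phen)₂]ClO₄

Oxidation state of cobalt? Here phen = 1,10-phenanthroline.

1 perchlorate outside the brackets (-1 each) → the complex ion is 1+.
Ligand charges: 2×phen neutral; 2×I = -2; sum -2.
Co + (-2) = 1+ ⇒ Co is +3.

+3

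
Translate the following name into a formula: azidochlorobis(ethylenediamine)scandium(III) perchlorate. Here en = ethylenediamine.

[ScCl(en)2(N3)]ClO4

Ligands: 2 ethylenediamine (en, neutral), 1 azido (N3, -1), 1 chloro (Cl, -1). Ligand charge sum = -2.
Charge balance with perchlorate (-1) requires 1 complex ion per 1 perchlorate.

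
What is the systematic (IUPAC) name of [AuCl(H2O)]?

There is no counter-ion, so the complex is neutral overall.
Ligand charges: 1×aqua (neutral), 1×chloro (-1 each); total -1. So Au + (-1) = 0, giving Au = +1.
Ligands are named alphabetically: aqua before chloro.

aquachlorogold(I)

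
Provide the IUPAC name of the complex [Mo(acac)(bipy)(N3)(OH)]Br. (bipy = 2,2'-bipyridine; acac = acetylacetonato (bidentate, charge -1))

(acetylacetonato)azido(2,2'-bipyridine)hydroxomolybdenum(IV) bromide

The 1 bromide counter-ion carries a total charge of -1, so each complex ion is 1+.
Ligand charges: 1×2,2'-bipyridine (neutral), 1×hydroxo (-1 each), 1×acetylacetonato (-1 each), 1×azido (-1 each); total -3. So Mo + (-3) = 1+, giving Mo = +4.
Ligands are named alphabetically: acetylacetonato before azido before bipyridine before hydroxo.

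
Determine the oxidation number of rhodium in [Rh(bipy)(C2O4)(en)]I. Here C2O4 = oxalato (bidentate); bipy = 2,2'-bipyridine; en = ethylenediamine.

+3

1 iodide outside the brackets (-1 each) → the complex ion is 1+.
Ligand charges: 1×C2O4 = -2; 1×bipy neutral; 1×en neutral; sum -2.
Rh + (-2) = 1+ ⇒ Rh is +3.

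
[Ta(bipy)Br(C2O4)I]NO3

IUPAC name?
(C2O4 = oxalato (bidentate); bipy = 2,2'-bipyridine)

(2,2'-bipyridine)bromoiodooxalatotantalum(V) nitrate

The 1 nitrate counter-ion carries a total charge of -1, so each complex ion is 1+.
Ligand charges: 1×oxalato (-2 each), 1×iodo (-1 each), 1×bromo (-1 each), 1×2,2'-bipyridine (neutral); total -4. So Ta + (-4) = 1+, giving Ta = +5.
Ligands are named alphabetically: bipyridine before bromo before iodo before oxalato.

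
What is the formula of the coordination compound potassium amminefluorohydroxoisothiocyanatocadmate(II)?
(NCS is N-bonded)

K[CdF(NCS)(NH3)(OH)]

Ligands: 1 ammine (NH3, neutral), 1 fluoro (F, -1), 1 hydroxo (OH, -1), 1 isothiocyanato (NCS, -1). Ligand charge sum = -3.
With Cd in oxidation state +2, the complex ion is [Cd...]^1−.
Charge balance with potassium (+1) requires 1 complex ion per 1 potassium.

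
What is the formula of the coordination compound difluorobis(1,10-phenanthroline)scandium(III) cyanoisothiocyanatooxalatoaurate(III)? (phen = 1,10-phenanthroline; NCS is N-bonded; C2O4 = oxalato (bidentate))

Cation [Sc…]: ligand charges -2, Sc(III) ⇒ ion charge 1+.
Anion [Au…]: ligand charges -4, Au(III) ⇒ ion charge 1−.

[ScF2(phen)2][Au(C2O4)(CN)(NCS)]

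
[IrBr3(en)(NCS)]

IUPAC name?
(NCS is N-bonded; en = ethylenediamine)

tribromo(ethylenediamine)isothiocyanatoiridium(IV)

There is no counter-ion, so the complex is neutral overall.
Ligand charges: 1×isothiocyanato (-1 each), 3×bromo (-1 each), 1×ethylenediamine (neutral); total -4. So Ir + (-4) = 0, giving Ir = +4.
Ligands are named alphabetically: bromo before ethylenediamine before isothiocyanato.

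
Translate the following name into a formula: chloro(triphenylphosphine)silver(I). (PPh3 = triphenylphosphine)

Ligands: 1 triphenylphosphine (PPh3, neutral), 1 chloro (Cl, -1). Ligand charge sum = -1.
With Ag in oxidation state +1, the complex ion is [Ag...].

[AgCl(PPh3)]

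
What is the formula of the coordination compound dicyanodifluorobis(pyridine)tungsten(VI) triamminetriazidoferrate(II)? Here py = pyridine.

[W(CN)2F2(py)2][Fe(N3)3(NH3)3]2

Cation [W…]: ligand charges -4, W(VI) ⇒ ion charge 2+.
Anion [Fe…]: ligand charges -3, Fe(II) ⇒ ion charge 1−.
One 2+ cation requires 2 of the 1− anion.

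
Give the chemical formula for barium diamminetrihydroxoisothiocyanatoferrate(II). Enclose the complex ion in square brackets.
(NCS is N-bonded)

Ba[Fe(NCS)(NH3)2(OH)3]

Ligands: 3 hydroxo (OH, -1), 2 ammine (NH3, neutral), 1 isothiocyanato (NCS, -1). Ligand charge sum = -4.
With Fe in oxidation state +2, the complex ion is [Fe...]^2−.
Charge balance with barium (+2) requires 1 complex ion per 1 barium.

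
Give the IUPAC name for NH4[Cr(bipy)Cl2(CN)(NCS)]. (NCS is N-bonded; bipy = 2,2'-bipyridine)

The 1 ammonium counter-ion carries a total charge of +1, so each complex ion is 1−.
Ligand charges: 2×chloro (-1 each), 1×isothiocyanato (-1 each), 1×cyano (-1 each), 1×2,2'-bipyridine (neutral); total -4. So Cr + (-4) = 1−, giving Cr = +3.
The complex ion is anionic, so chromium takes the -ate form chromate(III).

ammonium (2,2'-bipyridine)dichlorocyanoisothiocyanatochromate(III)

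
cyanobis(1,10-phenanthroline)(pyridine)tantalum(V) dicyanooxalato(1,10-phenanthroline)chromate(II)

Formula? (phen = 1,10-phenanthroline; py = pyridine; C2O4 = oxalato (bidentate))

[Ta(CN)(phen)2(py)][Cr(C2O4)(CN)2(phen)]2

Cation [Ta…]: ligand charges -1, Ta(V) ⇒ ion charge 4+.
Anion [Cr…]: ligand charges -4, Cr(II) ⇒ ion charge 2−.
One 4+ cation requires 2 of the 2− anion.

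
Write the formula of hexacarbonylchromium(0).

[Cr(CO)6]

Ligands: 6 carbonyl (CO, neutral). Ligand charge sum = 0.
With Cr in oxidation state 0, the complex ion is [Cr...].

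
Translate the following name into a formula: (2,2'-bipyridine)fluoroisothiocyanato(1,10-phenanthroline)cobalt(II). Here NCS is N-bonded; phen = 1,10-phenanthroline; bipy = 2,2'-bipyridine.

Ligands: 1 fluoro (F, -1), 1 isothiocyanato (NCS, -1), 1 1,10-phenanthroline (phen, neutral), 1 2,2'-bipyridine (bipy, neutral). Ligand charge sum = -2.
With Co in oxidation state +2, the complex ion is [Co...].

[Co(bipy)F(NCS)(phen)]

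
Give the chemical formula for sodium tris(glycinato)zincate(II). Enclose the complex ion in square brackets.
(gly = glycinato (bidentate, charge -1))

Na[Zn(gly)3]

Ligands: 3 glycinato (gly, -1). Ligand charge sum = -3.
With Zn in oxidation state +2, the complex ion is [Zn...]^1−.
Charge balance with sodium (+1) requires 1 complex ion per 1 sodium.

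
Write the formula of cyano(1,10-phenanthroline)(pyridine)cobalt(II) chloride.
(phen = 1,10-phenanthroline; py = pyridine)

[Co(CN)(phen)(py)]Cl

Ligands: 1 cyano (CN, -1), 1 1,10-phenanthroline (phen, neutral), 1 pyridine (py, neutral). Ligand charge sum = -1.
Charge balance with chloride (-1) requires 1 complex ion per 1 chloride.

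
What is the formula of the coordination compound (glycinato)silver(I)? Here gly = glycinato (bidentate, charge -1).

[Ag(gly)]

Ligands: 1 glycinato (gly, -1). Ligand charge sum = -1.
With Ag in oxidation state +1, the complex ion is [Ag...].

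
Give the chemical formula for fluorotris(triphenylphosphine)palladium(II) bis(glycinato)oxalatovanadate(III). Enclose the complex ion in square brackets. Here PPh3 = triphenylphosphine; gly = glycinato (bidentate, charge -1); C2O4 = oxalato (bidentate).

[PdF(PPh3)3][V(C2O4)(gly)2]

Cation [Pd…]: ligand charges -1, Pd(II) ⇒ ion charge 1+.
Anion [V…]: ligand charges -4, V(III) ⇒ ion charge 1−.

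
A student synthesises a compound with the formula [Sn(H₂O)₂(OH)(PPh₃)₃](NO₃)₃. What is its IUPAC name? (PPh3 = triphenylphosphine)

The 3 nitrate counter-ions carry a total charge of -3, so each complex ion is 3+.
Ligand charges: 2×aqua (neutral), 1×hydroxo (-1 each), 3×triphenylphosphine (neutral); total -1. So Sn + (-1) = 3+, giving Sn = +4.
Ligands are named alphabetically: aqua before hydroxo before triphenylphosphine.

diaquahydroxotris(triphenylphosphine)tin(IV) nitrate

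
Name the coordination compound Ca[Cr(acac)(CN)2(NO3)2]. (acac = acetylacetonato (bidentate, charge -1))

The 1 calcium counter-ion carries a total charge of +2, so each complex ion is 2−.
Ligand charges: 2×cyano (-1 each), 2×nitrato (-1 each), 1×acetylacetonato (-1 each); total -5. So Cr + (-5) = 2−, giving Cr = +3.
Ligands are named alphabetically: acetylacetonato before cyano before nitrato.
The complex ion is anionic, so chromium takes the -ate form chromate(III).

calcium (acetylacetonato)dicyanodinitratochromate(III)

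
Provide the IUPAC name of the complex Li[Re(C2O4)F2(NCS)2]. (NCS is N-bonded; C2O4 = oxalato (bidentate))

The 1 lithium counter-ion carries a total charge of +1, so each complex ion is 1−.
Ligand charges: 2×fluoro (-1 each), 2×isothiocyanato (-1 each), 1×oxalato (-2 each); total -6. So Re + (-6) = 1−, giving Re = +5.
The complex ion is anionic, so rhenium takes the -ate form rhenate(V).

lithium difluorodiisothiocyanatooxalatorhenate(V)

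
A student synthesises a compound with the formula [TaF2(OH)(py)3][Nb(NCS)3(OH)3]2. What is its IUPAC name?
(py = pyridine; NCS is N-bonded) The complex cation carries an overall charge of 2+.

Both ions are complex: the cation is named first with the plain metal name, the anion second with the -ate form; each ion's ligands are alphabetised independently.
The complex cation is given as 2+; its ligand charges sum to -3, so Ta = +5.
With 2 anions per cation, each anion must be 2/2 = 1−.
Anion: ligand charges sum to -6; for the ion to be 1−, Nb = +5.

difluorohydroxotris(pyridine)tantalum(V) trihydroxotriisothiocyanatoniobate(V)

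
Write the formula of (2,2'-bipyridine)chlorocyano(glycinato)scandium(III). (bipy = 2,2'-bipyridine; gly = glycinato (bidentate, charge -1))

[Sc(bipy)Cl(CN)(gly)]

Ligands: 1 2,2'-bipyridine (bipy, neutral), 1 glycinato (gly, -1), 1 chloro (Cl, -1), 1 cyano (CN, -1). Ligand charge sum = -3.
With Sc in oxidation state +3, the complex ion is [Sc...].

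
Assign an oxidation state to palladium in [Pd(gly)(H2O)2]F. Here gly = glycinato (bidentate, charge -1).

+2

1 fluoride outside the brackets (-1 each) → the complex ion is 1+.
Ligand charges: 2×H2O neutral; 1×gly = -1; sum -1.
Pd + (-1) = 1+ ⇒ Pd is +2.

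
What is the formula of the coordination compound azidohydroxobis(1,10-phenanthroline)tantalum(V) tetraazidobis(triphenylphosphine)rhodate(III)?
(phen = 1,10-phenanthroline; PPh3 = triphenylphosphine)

[Ta(N3)(OH)(phen)2][Rh(N3)4(PPh3)2]3

Cation [Ta…]: ligand charges -2, Ta(V) ⇒ ion charge 3+.
Anion [Rh…]: ligand charges -4, Rh(III) ⇒ ion charge 1−.
One 3+ cation requires 3 of the 1− anion.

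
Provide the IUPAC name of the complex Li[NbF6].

lithium hexafluoroniobate(V)

The 1 lithium counter-ion carries a total charge of +1, so each complex ion is 1−.
Ligand charges: 6×fluoro (-1 each); total -6. So Nb + (-6) = 1−, giving Nb = +5.
The complex ion is anionic, so niobium takes the -ate form niobate(V).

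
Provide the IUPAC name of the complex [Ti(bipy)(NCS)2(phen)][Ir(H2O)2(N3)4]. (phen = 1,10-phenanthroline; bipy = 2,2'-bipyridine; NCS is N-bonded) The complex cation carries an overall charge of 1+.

(2,2'-bipyridine)diisothiocyanato(1,10-phenanthroline)titanium(III) diaquatetraazidoiridate(III)

Both ions are complex: the cation is named first with the plain metal name, the anion second with the -ate form; each ion's ligands are alphabetised independently.
The complex cation is given as 1+; its ligand charges sum to -2, so Ti = +3.
A 1:1 salt means the anion carries the equal and opposite charge, 1−.
Anion: ligand charges sum to -4; for the ion to be 1−, Ir = +3.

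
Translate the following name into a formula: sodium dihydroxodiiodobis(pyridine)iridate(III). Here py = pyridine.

Ligands: 2 iodo (I, -1), 2 pyridine (py, neutral), 2 hydroxo (OH, -1). Ligand charge sum = -4.
Charge balance with sodium (+1) requires 1 complex ion per 1 sodium.

Na[IrI2(OH)2(py)2]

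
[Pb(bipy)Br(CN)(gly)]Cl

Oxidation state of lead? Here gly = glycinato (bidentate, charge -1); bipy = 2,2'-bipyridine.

+4

1 chloride outside the brackets (-1 each) → the complex ion is 1+.
Ligand charges: 1×Br = -1; 1×CN = -1; 1×gly = -1; 1×bipy neutral; sum -3.
Pb + (-3) = 1+ ⇒ Pb is +4.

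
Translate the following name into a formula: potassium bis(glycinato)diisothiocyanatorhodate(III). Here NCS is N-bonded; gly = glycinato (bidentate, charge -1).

Ligands: 2 isothiocyanato (NCS, -1), 2 glycinato (gly, -1). Ligand charge sum = -4.
With Rh in oxidation state +3, the complex ion is [Rh...]^1−.
Charge balance with potassium (+1) requires 1 complex ion per 1 potassium.

K[Rh(gly)2(NCS)2]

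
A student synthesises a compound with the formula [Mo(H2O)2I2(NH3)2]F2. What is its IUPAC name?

diamminediaquadiiodomolybdenum(IV) fluoride

The 2 fluoride counter-ions carry a total charge of -2, so each complex ion is 2+.
Ligand charges: 2×aqua (neutral), 2×ammine (neutral), 2×iodo (-1 each); total -2. So Mo + (-2) = 2+, giving Mo = +4.
Ligands are named alphabetically: ammine before aqua before iodo.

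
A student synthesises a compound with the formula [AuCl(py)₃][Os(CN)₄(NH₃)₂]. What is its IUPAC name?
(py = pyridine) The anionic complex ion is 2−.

chlorotris(pyridine)gold(III) diamminetetracyanoosmate(II)

The complex anion is given as 2−; its ligand charges sum to -4, so Os = +2.
A 1:1 salt means the cation carries the equal and opposite charge, 2+.
Cation: ligand charges sum to -1; for the ion to be 2+, Au = +3.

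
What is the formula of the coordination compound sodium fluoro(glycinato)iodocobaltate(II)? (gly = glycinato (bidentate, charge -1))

Ligands: 1 iodo (I, -1), 1 fluoro (F, -1), 1 glycinato (gly, -1). Ligand charge sum = -3.
Charge balance with sodium (+1) requires 1 complex ion per 1 sodium.

Na[CoF(gly)I]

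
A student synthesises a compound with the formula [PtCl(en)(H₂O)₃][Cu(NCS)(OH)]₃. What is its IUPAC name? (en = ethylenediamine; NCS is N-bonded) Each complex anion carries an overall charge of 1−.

triaquachloro(ethylenediamine)platinum(IV) hydroxoisothiocyanatocuprate(I)

The complex anion is given as 1−; its ligand charges sum to -2, so Cu = +1.
With 3 anions per cation, the cation must be 3×1 = 3+.
Cation: ligand charges sum to -1; for the ion to be 3+, Pt = +4.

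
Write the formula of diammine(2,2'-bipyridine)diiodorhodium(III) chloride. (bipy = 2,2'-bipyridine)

Ligands: 1 2,2'-bipyridine (bipy, neutral), 2 ammine (NH3, neutral), 2 iodo (I, -1). Ligand charge sum = -2.
With Rh in oxidation state +3, the complex ion is [Rh...]^1+.
Charge balance with chloride (-1) requires 1 complex ion per 1 chloride.

[Rh(bipy)I2(NH3)2]Cl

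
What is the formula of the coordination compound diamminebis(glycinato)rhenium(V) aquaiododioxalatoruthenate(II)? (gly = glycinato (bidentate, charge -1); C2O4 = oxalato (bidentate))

[Re(gly)2(NH3)2][Ru(C2O4)2(H2O)I]

Cation [Re…]: ligand charges -2, Re(V) ⇒ ion charge 3+.
Anion [Ru…]: ligand charges -5, Ru(II) ⇒ ion charge 3−.
One 3+ cation balances one 3− anion.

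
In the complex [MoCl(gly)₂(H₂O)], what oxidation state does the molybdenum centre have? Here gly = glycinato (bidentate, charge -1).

No counter-ion: the bracketed complex is neutral.
Ligand charges: 1×Cl = -1; 1×H2O neutral; 2×gly = -2; sum -3.
Mo + (-3) = 0 ⇒ Mo is +3.

+3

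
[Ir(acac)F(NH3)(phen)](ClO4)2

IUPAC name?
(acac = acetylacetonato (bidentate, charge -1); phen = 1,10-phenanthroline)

The 2 perchlorate counter-ions carry a total charge of -2, so each complex ion is 2+.
Ligand charges: 1×acetylacetonato (-1 each), 1×1,10-phenanthroline (neutral), 1×fluoro (-1 each), 1×ammine (neutral); total -2. So Ir + (-2) = 2+, giving Ir = +4.
Ligands are named alphabetically: acetylacetonato before ammine before fluoro before phenanthroline.

(acetylacetonato)amminefluoro(1,10-phenanthroline)iridium(IV) perchlorate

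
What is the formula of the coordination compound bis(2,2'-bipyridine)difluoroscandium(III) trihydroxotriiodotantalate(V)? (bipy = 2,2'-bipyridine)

Cation [Sc…]: ligand charges -2, Sc(III) ⇒ ion charge 1+.
Anion [Ta…]: ligand charges -6, Ta(V) ⇒ ion charge 1−.
One 1+ cation balances one 1− anion.

[Sc(bipy)2F2][TaI3(OH)3]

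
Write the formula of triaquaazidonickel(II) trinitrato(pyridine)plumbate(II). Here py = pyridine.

Cation [Ni…]: ligand charges -1, Ni(II) ⇒ ion charge 1+.
Anion [Pb…]: ligand charges -3, Pb(II) ⇒ ion charge 1−.
One 1+ cation balances one 1− anion.

[Ni(H2O)3(N3)][Pb(NO3)3(py)]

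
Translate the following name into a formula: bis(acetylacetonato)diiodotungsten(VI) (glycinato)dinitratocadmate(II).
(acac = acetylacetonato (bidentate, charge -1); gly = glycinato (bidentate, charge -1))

[W(acac)2I2][Cd(gly)(NO3)2]2

Cation [W…]: ligand charges -4, W(VI) ⇒ ion charge 2+.
Anion [Cd…]: ligand charges -3, Cd(II) ⇒ ion charge 1−.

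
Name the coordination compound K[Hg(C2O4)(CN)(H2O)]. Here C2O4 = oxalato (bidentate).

The 1 potassium counter-ion carries a total charge of +1, so each complex ion is 1−.
Ligand charges: 1×oxalato (-2 each), 1×cyano (-1 each), 1×aqua (neutral); total -3. So Hg + (-3) = 1−, giving Hg = +2.
The complex ion is anionic, so mercury takes the -ate form mercurate(II).

potassium aquacyanooxalatomercurate(II)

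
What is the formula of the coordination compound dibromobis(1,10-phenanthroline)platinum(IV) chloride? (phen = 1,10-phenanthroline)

Ligands: 2 bromo (Br, -1), 2 1,10-phenanthroline (phen, neutral). Ligand charge sum = -2.
Charge balance with chloride (-1) requires 1 complex ion per 2 chloride.

[PtBr2(phen)2]Cl2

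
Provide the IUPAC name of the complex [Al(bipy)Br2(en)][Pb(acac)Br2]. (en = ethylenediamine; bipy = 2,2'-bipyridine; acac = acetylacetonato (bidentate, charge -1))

(2,2'-bipyridine)dibromo(ethylenediamine)aluminium(III) (acetylacetonato)dibromoplumbate(II)

Both ions are complex: the cation is named first with the plain metal name, the anion second with the -ate form; each ion's ligands are alphabetised independently.
Aluminium is always +3 in its complexes; the cation's ligand charges sum to -2, so the complex cation is 1+.
A 1:1 salt means the anion carries the equal and opposite charge, 1−.
Anion: ligand charges sum to -3; for the ion to be 1−, Pb = +2.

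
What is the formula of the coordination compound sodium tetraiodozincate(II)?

Ligands: 4 iodo (I, -1). Ligand charge sum = -4.
With Zn in oxidation state +2, the complex ion is [Zn...]^2−.
Charge balance with sodium (+1) requires 1 complex ion per 2 sodium.

Na2[ZnI4]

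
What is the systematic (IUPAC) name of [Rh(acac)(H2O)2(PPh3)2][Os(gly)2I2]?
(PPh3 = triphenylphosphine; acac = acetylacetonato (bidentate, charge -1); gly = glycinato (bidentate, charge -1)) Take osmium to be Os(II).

(acetylacetonato)diaquabis(triphenylphosphine)rhodium(III) bis(glycinato)diiodoosmate(II)

Both ions are complex: the cation is named first with the plain metal name, the anion second with the -ate form; each ion's ligands are alphabetised independently.
Os is given as +2; the anion's ligand charges sum to -4, so the complex anion is 2−.
A 1:1 salt means the cation carries the equal and opposite charge, 2+.
Cation: ligand charges sum to -1; for the ion to be 2+, Rh = +3.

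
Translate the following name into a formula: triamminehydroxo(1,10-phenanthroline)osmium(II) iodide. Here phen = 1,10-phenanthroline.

[Os(NH3)3(OH)(phen)]I

Ligands: 1 1,10-phenanthroline (phen, neutral), 3 ammine (NH3, neutral), 1 hydroxo (OH, -1). Ligand charge sum = -1.
With Os in oxidation state +2, the complex ion is [Os...]^1+.
Charge balance with iodide (-1) requires 1 complex ion per 1 iodide.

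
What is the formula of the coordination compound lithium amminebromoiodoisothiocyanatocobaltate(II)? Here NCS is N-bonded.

Ligands: 1 isothiocyanato (NCS, -1), 1 ammine (NH3, neutral), 1 bromo (Br, -1), 1 iodo (I, -1). Ligand charge sum = -3.
With Co in oxidation state +2, the complex ion is [Co...]^1−.
Charge balance with lithium (+1) requires 1 complex ion per 1 lithium.

Li[CoBrI(NCS)(NH3)]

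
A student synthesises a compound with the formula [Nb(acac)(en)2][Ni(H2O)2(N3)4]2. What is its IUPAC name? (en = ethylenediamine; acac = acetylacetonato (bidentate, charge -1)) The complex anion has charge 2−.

(acetylacetonato)bis(ethylenediamine)niobium(V) diaquatetraazidonickelate(II)

Both ions are complex: the cation is named first with the plain metal name, the anion second with the -ate form; each ion's ligands are alphabetised independently.
The complex anion is given as 2−; its ligand charges sum to -4, so Ni = +2.
With 2 anions per cation, the cation must be 2×2 = 4+.
Cation: ligand charges sum to -1; for the ion to be 4+, Nb = +5.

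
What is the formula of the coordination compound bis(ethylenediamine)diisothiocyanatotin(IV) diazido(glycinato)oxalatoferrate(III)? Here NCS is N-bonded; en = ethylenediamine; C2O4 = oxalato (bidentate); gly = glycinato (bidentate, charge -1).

Cation [Sn…]: ligand charges -2, Sn(IV) ⇒ ion charge 2+.
Anion [Fe…]: ligand charges -5, Fe(III) ⇒ ion charge 2−.
One 2+ cation balances one 2− anion.

[Sn(en)2(NCS)2][Fe(C2O4)(gly)(N3)2]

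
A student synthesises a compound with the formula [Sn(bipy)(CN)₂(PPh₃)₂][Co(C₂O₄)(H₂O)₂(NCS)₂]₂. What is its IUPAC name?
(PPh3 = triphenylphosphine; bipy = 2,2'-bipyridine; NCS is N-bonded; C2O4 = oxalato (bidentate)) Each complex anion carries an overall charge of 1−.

(2,2'-bipyridine)dicyanobis(triphenylphosphine)tin(IV) diaquadiisothiocyanatooxalatocobaltate(III)

The complex anion is given as 1−; its ligand charges sum to -4, so Co = +3.
With 2 anions per cation, the cation must be 2×1 = 2+.
Cation: ligand charges sum to -2; for the ion to be 2+, Sn = +4.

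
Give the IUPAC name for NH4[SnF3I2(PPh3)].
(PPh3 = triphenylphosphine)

ammonium trifluorodiiodo(triphenylphosphine)stannate(IV)

The 1 ammonium counter-ion carries a total charge of +1, so each complex ion is 1−.
Ligand charges: 2×iodo (-1 each), 3×fluoro (-1 each), 1×triphenylphosphine (neutral); total -5. So Sn + (-5) = 1−, giving Sn = +4.
The complex ion is anionic, so tin takes the -ate form stannate(IV).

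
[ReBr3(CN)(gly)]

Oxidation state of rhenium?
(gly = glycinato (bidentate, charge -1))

+5

No counter-ion: the bracketed complex is neutral.
Ligand charges: 3×Br = -3; 1×CN = -1; 1×gly = -1; sum -5.
Re + (-5) = 0 ⇒ Re is +5.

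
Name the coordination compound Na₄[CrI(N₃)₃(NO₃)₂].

The 4 sodium counter-ions carry a total charge of +4, so each complex ion is 4−.
Ligand charges: 2×nitrato (-1 each), 3×azido (-1 each), 1×iodo (-1 each); total -6. So Cr + (-6) = 4−, giving Cr = +2.
Ligands are named alphabetically: azido before iodo before nitrato.
The complex ion is anionic, so chromium takes the -ate form chromate(II).

sodium triazidoiododinitratochromate(II)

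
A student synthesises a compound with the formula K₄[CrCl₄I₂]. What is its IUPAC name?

potassium tetrachlorodiiodochromate(II)

The 4 potassium counter-ions carry a total charge of +4, so each complex ion is 4−.
Ligand charges: 4×chloro (-1 each), 2×iodo (-1 each); total -6. So Cr + (-6) = 4−, giving Cr = +2.
The complex ion is anionic, so chromium takes the -ate form chromate(II).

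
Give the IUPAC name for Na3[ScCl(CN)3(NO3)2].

sodium chlorotricyanodinitratoscandate(III)

The 3 sodium counter-ions carry a total charge of +3, so each complex ion is 3−.
Ligand charges: 2×nitrato (-1 each), 1×chloro (-1 each), 3×cyano (-1 each); total -6. So Sc + (-6) = 3−, giving Sc = +3.
Ligands are named alphabetically: chloro before cyano before nitrato.
The complex ion is anionic, so scandium takes the -ate form scandate(III).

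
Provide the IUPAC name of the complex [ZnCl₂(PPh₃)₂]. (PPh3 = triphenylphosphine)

There is no counter-ion, so the complex is neutral overall.
Ligand charges: 2×chloro (-1 each), 2×triphenylphosphine (neutral); total -2. So Zn + (-2) = 0, giving Zn = +2.
Ligands are named alphabetically: chloro before triphenylphosphine.

dichlorobis(triphenylphosphine)zinc(II)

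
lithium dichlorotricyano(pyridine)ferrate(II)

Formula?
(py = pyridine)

Ligands: 2 chloro (Cl, -1), 1 pyridine (py, neutral), 3 cyano (CN, -1). Ligand charge sum = -5.
Charge balance with lithium (+1) requires 1 complex ion per 3 lithium.

Li3[FeCl2(CN)3(py)]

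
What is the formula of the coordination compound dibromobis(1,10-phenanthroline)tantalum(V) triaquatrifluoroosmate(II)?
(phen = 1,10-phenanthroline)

Cation [Ta…]: ligand charges -2, Ta(V) ⇒ ion charge 3+.
Anion [Os…]: ligand charges -3, Os(II) ⇒ ion charge 1−.
One 3+ cation requires 3 of the 1− anion.

[TaBr2(phen)2][OsF3(H2O)3]3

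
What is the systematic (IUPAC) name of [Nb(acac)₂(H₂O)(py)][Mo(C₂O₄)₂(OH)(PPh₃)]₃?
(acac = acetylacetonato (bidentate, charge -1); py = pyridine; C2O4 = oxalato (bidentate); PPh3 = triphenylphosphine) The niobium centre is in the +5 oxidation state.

bis(acetylacetonato)aqua(pyridine)niobium(V) hydroxodioxalato(triphenylphosphine)molybdate(IV)

Nb is given as +5; the cation's ligand charges sum to -2, so the complex cation is 3+.
With 3 anions per cation, each anion must be 3/3 = 1−.
Anion: ligand charges sum to -5; for the ion to be 1−, Mo = +4.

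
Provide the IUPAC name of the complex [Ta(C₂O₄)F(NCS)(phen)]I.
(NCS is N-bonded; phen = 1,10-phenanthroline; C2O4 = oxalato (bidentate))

fluoroisothiocyanatooxalato(1,10-phenanthroline)tantalum(V) iodide

The 1 iodide counter-ion carries a total charge of -1, so each complex ion is 1+.
Ligand charges: 1×isothiocyanato (-1 each), 1×1,10-phenanthroline (neutral), 1×fluoro (-1 each), 1×oxalato (-2 each); total -4. So Ta + (-4) = 1+, giving Ta = +5.
Ligands are named alphabetically: fluoro before isothiocyanato before oxalato before phenanthroline.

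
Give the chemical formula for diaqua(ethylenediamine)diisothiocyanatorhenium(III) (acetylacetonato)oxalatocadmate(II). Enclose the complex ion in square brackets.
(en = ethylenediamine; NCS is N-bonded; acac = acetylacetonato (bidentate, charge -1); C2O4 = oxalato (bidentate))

[Re(en)(H2O)2(NCS)2][Cd(acac)(C2O4)]

Cation [Re…]: ligand charges -2, Re(III) ⇒ ion charge 1+.
Anion [Cd…]: ligand charges -3, Cd(II) ⇒ ion charge 1−.
One 1+ cation balances one 1− anion.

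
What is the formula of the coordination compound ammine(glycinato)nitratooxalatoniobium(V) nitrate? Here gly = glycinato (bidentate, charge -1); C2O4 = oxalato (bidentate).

[Nb(C2O4)(gly)(NH3)(NO3)]NO3

Ligands: 1 glycinato (gly, -1), 1 oxalato (C2O4, -2), 1 nitrato (NO3, -1), 1 ammine (NH3, neutral). Ligand charge sum = -4.
Charge balance with nitrate (-1) requires 1 complex ion per 1 nitrate.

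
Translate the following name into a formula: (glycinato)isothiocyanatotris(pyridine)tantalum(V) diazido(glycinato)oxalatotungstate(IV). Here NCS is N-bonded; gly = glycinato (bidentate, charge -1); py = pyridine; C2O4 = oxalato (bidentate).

Cation [Ta…]: ligand charges -2, Ta(V) ⇒ ion charge 3+.
Anion [W…]: ligand charges -5, W(IV) ⇒ ion charge 1−.
One 3+ cation requires 3 of the 1− anion.

[Ta(gly)(NCS)(py)3][W(C2O4)(gly)(N3)2]3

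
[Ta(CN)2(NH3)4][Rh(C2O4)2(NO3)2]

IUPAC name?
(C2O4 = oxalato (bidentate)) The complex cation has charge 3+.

Both ions are complex: the cation is named first with the plain metal name, the anion second with the -ate form; each ion's ligands are alphabetised independently.
The complex cation is given as 3+; its ligand charges sum to -2, so Ta = +5.
A 1:1 salt means the anion carries the equal and opposite charge, 3−.
Anion: ligand charges sum to -6; for the ion to be 3−, Rh = +3.

tetraamminedicyanotantalum(V) dinitratodioxalatorhodate(III)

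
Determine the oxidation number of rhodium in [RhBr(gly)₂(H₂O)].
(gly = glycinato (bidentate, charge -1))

+3

No counter-ion: the bracketed complex is neutral.
Ligand charges: 1×H2O neutral; 1×Br = -1; 2×gly = -2; sum -3.
Rh + (-3) = 0 ⇒ Rh is +3.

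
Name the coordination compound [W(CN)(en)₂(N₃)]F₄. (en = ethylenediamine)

The 4 fluoride counter-ions carry a total charge of -4, so each complex ion is 4+.
Ligand charges: 2×ethylenediamine (neutral), 1×azido (-1 each), 1×cyano (-1 each); total -2. So W + (-2) = 4+, giving W = +6.
Ligands are named alphabetically: azido before cyano before ethylenediamine.

azidocyanobis(ethylenediamine)tungsten(VI) fluoride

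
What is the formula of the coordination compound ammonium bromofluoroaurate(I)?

Ligands: 1 bromo (Br, -1), 1 fluoro (F, -1). Ligand charge sum = -2.
With Au in oxidation state +1, the complex ion is [Au...]^1−.
Charge balance with ammonium (+1) requires 1 complex ion per 1 ammonium.

NH4[AuBrF]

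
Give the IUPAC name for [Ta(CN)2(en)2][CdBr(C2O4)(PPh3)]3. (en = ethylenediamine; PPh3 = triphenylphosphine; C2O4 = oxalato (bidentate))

Both ions are complex: the cation is named first with the plain metal name, the anion second with the -ate form; each ion's ligands are alphabetised independently.
Cadmium is always +2 in its complexes; the anion's ligand charges sum to -3, so the complex anion is 1−.
With 3 anions per cation, the cation must be 3×1 = 3+.
Cation: ligand charges sum to -2; for the ion to be 3+, Ta = +5.

dicyanobis(ethylenediamine)tantalum(V) bromooxalato(triphenylphosphine)cadmate(II)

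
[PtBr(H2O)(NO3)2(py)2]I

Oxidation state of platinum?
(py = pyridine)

1 iodide outside the brackets (-1 each) → the complex ion is 1+.
Ligand charges: 1×Br = -1; 2×NO3 = -2; 1×H2O neutral; 2×py neutral; sum -3.
Pt + (-3) = 1+ ⇒ Pt is +4.

+4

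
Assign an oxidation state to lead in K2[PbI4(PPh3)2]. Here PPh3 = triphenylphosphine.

2 potassium outside the brackets (+1 each) → the complex ion is 2−.
Ligand charges: 4×I = -4; 2×PPh3 neutral; sum -4.
Pb + (-4) = 2− ⇒ Pb is +2.

+2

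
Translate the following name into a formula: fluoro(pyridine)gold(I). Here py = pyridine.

Ligands: 1 pyridine (py, neutral), 1 fluoro (F, -1). Ligand charge sum = -1.
With Au in oxidation state +1, the complex ion is [Au...].

[AuF(py)]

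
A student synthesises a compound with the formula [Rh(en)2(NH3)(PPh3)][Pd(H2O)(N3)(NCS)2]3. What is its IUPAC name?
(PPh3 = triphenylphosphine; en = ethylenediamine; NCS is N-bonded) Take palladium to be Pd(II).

Both ions are complex: the cation is named first with the plain metal name, the anion second with the -ate form; each ion's ligands are alphabetised independently.
Pd is given as +2; the anion's ligand charges sum to -3, so the complex anion is 1−.
With 3 anions per cation, the cation must be 3×1 = 3+.
Cation: ligand charges sum to 0; for the ion to be 3+, Rh = +3.

amminebis(ethylenediamine)(triphenylphosphine)rhodium(III) aquaazidodiisothiocyanatopalladate(II)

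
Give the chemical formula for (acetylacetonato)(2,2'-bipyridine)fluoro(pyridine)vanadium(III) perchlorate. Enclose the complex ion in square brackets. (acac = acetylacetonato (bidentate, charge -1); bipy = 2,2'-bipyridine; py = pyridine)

Ligands: 1 acetylacetonato (acac, -1), 1 2,2'-bipyridine (bipy, neutral), 1 fluoro (F, -1), 1 pyridine (py, neutral). Ligand charge sum = -2.
Charge balance with perchlorate (-1) requires 1 complex ion per 1 perchlorate.

[V(acac)(bipy)F(py)]ClO4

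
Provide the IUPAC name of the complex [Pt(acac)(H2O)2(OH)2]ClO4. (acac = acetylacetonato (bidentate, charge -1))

The 1 perchlorate counter-ion carries a total charge of -1, so each complex ion is 1+.
Ligand charges: 1×acetylacetonato (-1 each), 2×aqua (neutral), 2×hydroxo (-1 each); total -3. So Pt + (-3) = 1+, giving Pt = +4.
Ligands are named alphabetically: acetylacetonato before aqua before hydroxo.

(acetylacetonato)diaquadihydroxoplatinum(IV) perchlorate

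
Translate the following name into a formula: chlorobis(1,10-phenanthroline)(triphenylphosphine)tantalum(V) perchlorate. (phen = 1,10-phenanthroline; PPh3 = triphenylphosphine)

Ligands: 2 1,10-phenanthroline (phen, neutral), 1 chloro (Cl, -1), 1 triphenylphosphine (PPh3, neutral). Ligand charge sum = -1.
With Ta in oxidation state +5, the complex ion is [Ta...]^4+.
Charge balance with perchlorate (-1) requires 1 complex ion per 4 perchlorate.

[TaCl(phen)2(PPh3)](ClO4)4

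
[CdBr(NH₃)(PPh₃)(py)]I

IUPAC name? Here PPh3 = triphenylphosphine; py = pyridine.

The 1 iodide counter-ion carries a total charge of -1, so each complex ion is 1+.
Ligand charges: 1×ammine (neutral), 1×triphenylphosphine (neutral), 1×bromo (-1 each), 1×pyridine (neutral); total -1. So Cd + (-1) = 1+, giving Cd = +2.
Ligands are named alphabetically: ammine before bromo before pyridine before triphenylphosphine.

amminebromo(pyridine)(triphenylphosphine)cadmium(II) iodide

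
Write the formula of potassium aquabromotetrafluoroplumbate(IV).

Ligands: 1 bromo (Br, -1), 1 aqua (H2O, neutral), 4 fluoro (F, -1). Ligand charge sum = -5.
With Pb in oxidation state +4, the complex ion is [Pb...]^1−.
Charge balance with potassium (+1) requires 1 complex ion per 1 potassium.

K[PbBrF4(H2O)]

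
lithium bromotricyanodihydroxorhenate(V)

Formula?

Li[ReBr(CN)3(OH)2]

Ligands: 2 hydroxo (OH, -1), 3 cyano (CN, -1), 1 bromo (Br, -1). Ligand charge sum = -6.
With Re in oxidation state +5, the complex ion is [Re...]^1−.
Charge balance with lithium (+1) requires 1 complex ion per 1 lithium.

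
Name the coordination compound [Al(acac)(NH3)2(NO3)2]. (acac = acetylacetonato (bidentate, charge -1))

(acetylacetonato)diamminedinitratoaluminium(III)

There is no counter-ion, so the complex is neutral overall.
Ligand charges: 2×ammine (neutral), 1×acetylacetonato (-1 each), 2×nitrato (-1 each); total -3. So Al + (-3) = 0, giving Al = +3.
Ligands are named alphabetically: acetylacetonato before ammine before nitrato.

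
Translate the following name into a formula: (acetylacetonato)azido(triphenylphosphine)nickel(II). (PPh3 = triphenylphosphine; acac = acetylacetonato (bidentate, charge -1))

[Ni(acac)(N3)(PPh3)]

Ligands: 1 azido (N3, -1), 1 triphenylphosphine (PPh3, neutral), 1 acetylacetonato (acac, -1). Ligand charge sum = -2.
With Ni in oxidation state +2, the complex ion is [Ni...].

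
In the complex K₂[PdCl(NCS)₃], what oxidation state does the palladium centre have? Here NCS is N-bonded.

+2

2 potassium outside the brackets (+1 each) → the complex ion is 2−.
Ligand charges: 3×NCS = -3; 1×Cl = -1; sum -4.
Pd + (-4) = 2− ⇒ Pd is +2.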